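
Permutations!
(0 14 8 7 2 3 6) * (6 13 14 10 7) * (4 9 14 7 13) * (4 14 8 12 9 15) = [10, 1, 3, 14, 15, 5, 0, 2, 6, 8, 13, 11, 9, 7, 12, 4] = (0 10 13 7 2 3 14 12 9 8 6)(4 15)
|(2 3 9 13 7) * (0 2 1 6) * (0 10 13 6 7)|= |(0 2 3 9 6 10 13)(1 7)|= 14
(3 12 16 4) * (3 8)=(3 12 16 4 8)=[0, 1, 2, 12, 8, 5, 6, 7, 3, 9, 10, 11, 16, 13, 14, 15, 4]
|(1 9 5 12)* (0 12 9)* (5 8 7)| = 12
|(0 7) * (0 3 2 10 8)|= |(0 7 3 2 10 8)|= 6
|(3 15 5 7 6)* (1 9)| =10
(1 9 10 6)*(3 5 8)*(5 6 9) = (1 5 8 3 6)(9 10) = [0, 5, 2, 6, 4, 8, 1, 7, 3, 10, 9]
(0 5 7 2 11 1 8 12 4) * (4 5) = (0 4)(1 8 12 5 7 2 11) = [4, 8, 11, 3, 0, 7, 6, 2, 12, 9, 10, 1, 5]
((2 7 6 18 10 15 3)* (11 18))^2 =(2 6 18 15)(3 7 11 10) =[0, 1, 6, 7, 4, 5, 18, 11, 8, 9, 3, 10, 12, 13, 14, 2, 16, 17, 15]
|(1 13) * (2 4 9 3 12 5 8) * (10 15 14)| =|(1 13)(2 4 9 3 12 5 8)(10 15 14)| =42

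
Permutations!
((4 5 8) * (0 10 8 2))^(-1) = [2, 1, 5, 3, 8, 4, 6, 7, 10, 9, 0] = (0 2 5 4 8 10)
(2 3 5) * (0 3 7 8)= (0 3 5 2 7 8)= [3, 1, 7, 5, 4, 2, 6, 8, 0]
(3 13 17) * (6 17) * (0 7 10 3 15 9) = (0 7 10 3 13 6 17 15 9) = [7, 1, 2, 13, 4, 5, 17, 10, 8, 0, 3, 11, 12, 6, 14, 9, 16, 15]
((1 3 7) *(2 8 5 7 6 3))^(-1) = (1 7 5 8 2)(3 6) = [0, 7, 1, 6, 4, 8, 3, 5, 2]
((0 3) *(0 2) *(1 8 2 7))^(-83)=(0 3 7 1 8 2)=[3, 8, 0, 7, 4, 5, 6, 1, 2]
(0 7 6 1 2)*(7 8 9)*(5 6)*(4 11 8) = (0 4 11 8 9 7 5 6 1 2) = [4, 2, 0, 3, 11, 6, 1, 5, 9, 7, 10, 8]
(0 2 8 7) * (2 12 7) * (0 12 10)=(0 10)(2 8)(7 12)=[10, 1, 8, 3, 4, 5, 6, 12, 2, 9, 0, 11, 7]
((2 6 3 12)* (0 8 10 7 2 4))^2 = (0 10 2 3 4 8 7 6 12) = [10, 1, 3, 4, 8, 5, 12, 6, 7, 9, 2, 11, 0]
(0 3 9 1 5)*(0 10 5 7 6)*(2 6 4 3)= (0 2 6)(1 7 4 3 9)(5 10)= [2, 7, 6, 9, 3, 10, 0, 4, 8, 1, 5]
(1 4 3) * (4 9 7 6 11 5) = (1 9 7 6 11 5 4 3) = [0, 9, 2, 1, 3, 4, 11, 6, 8, 7, 10, 5]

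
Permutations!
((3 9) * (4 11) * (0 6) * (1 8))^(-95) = (0 6)(1 8)(3 9)(4 11) = [6, 8, 2, 9, 11, 5, 0, 7, 1, 3, 10, 4]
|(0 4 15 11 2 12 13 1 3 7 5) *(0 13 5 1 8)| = 9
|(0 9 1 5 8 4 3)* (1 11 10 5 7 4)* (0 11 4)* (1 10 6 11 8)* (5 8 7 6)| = 20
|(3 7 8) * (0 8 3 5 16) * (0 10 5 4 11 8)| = |(3 7)(4 11 8)(5 16 10)| = 6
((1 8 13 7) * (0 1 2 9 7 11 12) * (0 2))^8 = (0 7 9 2 12 11 13 8 1) = [7, 0, 12, 3, 4, 5, 6, 9, 1, 2, 10, 13, 11, 8]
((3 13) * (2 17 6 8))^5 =[0, 1, 17, 13, 4, 5, 8, 7, 2, 9, 10, 11, 12, 3, 14, 15, 16, 6] =(2 17 6 8)(3 13)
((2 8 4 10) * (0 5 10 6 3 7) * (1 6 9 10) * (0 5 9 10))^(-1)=[9, 5, 10, 6, 8, 7, 1, 3, 2, 0, 4]=(0 9)(1 5 7 3 6)(2 10 4 8)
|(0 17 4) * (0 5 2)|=5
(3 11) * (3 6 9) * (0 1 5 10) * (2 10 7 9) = [1, 5, 10, 11, 4, 7, 2, 9, 8, 3, 0, 6] = (0 1 5 7 9 3 11 6 2 10)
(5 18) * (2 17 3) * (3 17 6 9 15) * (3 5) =[0, 1, 6, 2, 4, 18, 9, 7, 8, 15, 10, 11, 12, 13, 14, 5, 16, 17, 3] =(2 6 9 15 5 18 3)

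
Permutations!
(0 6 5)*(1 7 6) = [1, 7, 2, 3, 4, 0, 5, 6] = (0 1 7 6 5)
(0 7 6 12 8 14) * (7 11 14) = (0 11 14)(6 12 8 7) = [11, 1, 2, 3, 4, 5, 12, 6, 7, 9, 10, 14, 8, 13, 0]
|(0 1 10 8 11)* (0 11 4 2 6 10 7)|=15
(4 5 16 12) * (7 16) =(4 5 7 16 12) =[0, 1, 2, 3, 5, 7, 6, 16, 8, 9, 10, 11, 4, 13, 14, 15, 12]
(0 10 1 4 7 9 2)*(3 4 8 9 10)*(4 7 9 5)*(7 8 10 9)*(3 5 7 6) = (0 5 4 6 3 8 7 9 2)(1 10) = [5, 10, 0, 8, 6, 4, 3, 9, 7, 2, 1]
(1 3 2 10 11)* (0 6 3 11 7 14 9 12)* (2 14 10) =(0 6 3 14 9 12)(1 11)(7 10) =[6, 11, 2, 14, 4, 5, 3, 10, 8, 12, 7, 1, 0, 13, 9]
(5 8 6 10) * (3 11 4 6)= [0, 1, 2, 11, 6, 8, 10, 7, 3, 9, 5, 4]= (3 11 4 6 10 5 8)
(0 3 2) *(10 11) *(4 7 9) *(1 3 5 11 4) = [5, 3, 0, 2, 7, 11, 6, 9, 8, 1, 4, 10] = (0 5 11 10 4 7 9 1 3 2)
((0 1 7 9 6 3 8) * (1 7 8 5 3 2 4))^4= (0 2)(1 9)(4 7)(6 8)= [2, 9, 0, 3, 7, 5, 8, 4, 6, 1]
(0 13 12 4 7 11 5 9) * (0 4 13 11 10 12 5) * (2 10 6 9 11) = (0 2 10 12 13 5 11)(4 7 6 9) = [2, 1, 10, 3, 7, 11, 9, 6, 8, 4, 12, 0, 13, 5]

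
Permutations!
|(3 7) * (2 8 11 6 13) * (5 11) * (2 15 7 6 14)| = |(2 8 5 11 14)(3 6 13 15 7)| = 5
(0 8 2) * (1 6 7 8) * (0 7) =(0 1 6)(2 7 8) =[1, 6, 7, 3, 4, 5, 0, 8, 2]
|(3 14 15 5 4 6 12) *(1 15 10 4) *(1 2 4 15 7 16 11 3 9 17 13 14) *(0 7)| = |(0 7 16 11 3 1)(2 4 6 12 9 17 13 14 10 15 5)| = 66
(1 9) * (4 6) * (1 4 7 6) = (1 9 4)(6 7) = [0, 9, 2, 3, 1, 5, 7, 6, 8, 4]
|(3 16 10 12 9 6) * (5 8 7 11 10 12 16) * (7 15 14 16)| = |(3 5 8 15 14 16 12 9 6)(7 11 10)| = 9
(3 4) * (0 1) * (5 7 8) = (0 1)(3 4)(5 7 8) = [1, 0, 2, 4, 3, 7, 6, 8, 5]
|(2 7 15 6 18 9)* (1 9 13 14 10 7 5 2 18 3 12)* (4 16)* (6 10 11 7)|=|(1 9 18 13 14 11 7 15 10 6 3 12)(2 5)(4 16)|=12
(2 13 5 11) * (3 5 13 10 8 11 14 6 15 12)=(2 10 8 11)(3 5 14 6 15 12)=[0, 1, 10, 5, 4, 14, 15, 7, 11, 9, 8, 2, 3, 13, 6, 12]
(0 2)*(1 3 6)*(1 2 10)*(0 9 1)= (0 10)(1 3 6 2 9)= [10, 3, 9, 6, 4, 5, 2, 7, 8, 1, 0]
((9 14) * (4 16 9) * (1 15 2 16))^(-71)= (1 4 14 9 16 2 15)= [0, 4, 15, 3, 14, 5, 6, 7, 8, 16, 10, 11, 12, 13, 9, 1, 2]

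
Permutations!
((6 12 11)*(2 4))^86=(6 11 12)=[0, 1, 2, 3, 4, 5, 11, 7, 8, 9, 10, 12, 6]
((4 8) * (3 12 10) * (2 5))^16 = (3 12 10) = [0, 1, 2, 12, 4, 5, 6, 7, 8, 9, 3, 11, 10]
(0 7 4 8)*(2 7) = (0 2 7 4 8) = [2, 1, 7, 3, 8, 5, 6, 4, 0]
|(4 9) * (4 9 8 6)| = 3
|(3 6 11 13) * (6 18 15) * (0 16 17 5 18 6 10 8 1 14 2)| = 44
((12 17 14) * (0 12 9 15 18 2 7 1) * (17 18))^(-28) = (0 18 7)(1 12 2) = [18, 12, 1, 3, 4, 5, 6, 0, 8, 9, 10, 11, 2, 13, 14, 15, 16, 17, 7]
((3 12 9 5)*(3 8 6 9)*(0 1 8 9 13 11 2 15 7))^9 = (15)(3 12)(5 9) = [0, 1, 2, 12, 4, 9, 6, 7, 8, 5, 10, 11, 3, 13, 14, 15]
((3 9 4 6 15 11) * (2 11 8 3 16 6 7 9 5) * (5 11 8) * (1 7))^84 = (2 16)(3 15)(5 11)(6 8) = [0, 1, 16, 15, 4, 11, 8, 7, 6, 9, 10, 5, 12, 13, 14, 3, 2]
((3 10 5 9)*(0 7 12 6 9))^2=(0 12 9 10)(3 5 7 6)=[12, 1, 2, 5, 4, 7, 3, 6, 8, 10, 0, 11, 9]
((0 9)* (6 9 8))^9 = (0 8 6 9) = [8, 1, 2, 3, 4, 5, 9, 7, 6, 0]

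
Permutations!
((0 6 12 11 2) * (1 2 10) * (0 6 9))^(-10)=(1 6 11)(2 12 10)=[0, 6, 12, 3, 4, 5, 11, 7, 8, 9, 2, 1, 10]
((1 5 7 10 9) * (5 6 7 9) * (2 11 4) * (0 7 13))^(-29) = [5, 0, 11, 3, 2, 6, 7, 9, 8, 13, 1, 4, 12, 10] = (0 5 6 7 9 13 10 1)(2 11 4)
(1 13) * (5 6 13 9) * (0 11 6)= (0 11 6 13 1 9 5)= [11, 9, 2, 3, 4, 0, 13, 7, 8, 5, 10, 6, 12, 1]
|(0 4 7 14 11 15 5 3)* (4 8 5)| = |(0 8 5 3)(4 7 14 11 15)| = 20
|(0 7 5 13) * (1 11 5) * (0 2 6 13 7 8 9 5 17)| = 24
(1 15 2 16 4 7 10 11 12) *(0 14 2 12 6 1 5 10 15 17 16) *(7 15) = [14, 17, 0, 3, 15, 10, 1, 7, 8, 9, 11, 6, 5, 13, 2, 12, 4, 16] = (0 14 2)(1 17 16 4 15 12 5 10 11 6)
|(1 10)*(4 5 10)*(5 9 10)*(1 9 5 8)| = |(1 4 5 8)(9 10)| = 4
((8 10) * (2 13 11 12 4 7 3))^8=(2 13 11 12 4 7 3)=[0, 1, 13, 2, 7, 5, 6, 3, 8, 9, 10, 12, 4, 11]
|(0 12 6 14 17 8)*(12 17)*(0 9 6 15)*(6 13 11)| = |(0 17 8 9 13 11 6 14 12 15)| = 10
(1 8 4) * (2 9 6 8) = [0, 2, 9, 3, 1, 5, 8, 7, 4, 6] = (1 2 9 6 8 4)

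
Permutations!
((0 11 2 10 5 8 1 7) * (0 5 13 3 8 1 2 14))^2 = [14, 5, 13, 2, 4, 7, 6, 1, 10, 9, 3, 0, 12, 8, 11] = (0 14 11)(1 5 7)(2 13 8 10 3)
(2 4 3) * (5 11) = [0, 1, 4, 2, 3, 11, 6, 7, 8, 9, 10, 5] = (2 4 3)(5 11)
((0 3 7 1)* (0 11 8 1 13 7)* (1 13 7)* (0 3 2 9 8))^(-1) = [11, 13, 0, 3, 4, 5, 6, 7, 9, 2, 10, 1, 12, 8] = (0 11 1 13 8 9 2)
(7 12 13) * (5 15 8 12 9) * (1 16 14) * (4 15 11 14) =(1 16 4 15 8 12 13 7 9 5 11 14) =[0, 16, 2, 3, 15, 11, 6, 9, 12, 5, 10, 14, 13, 7, 1, 8, 4]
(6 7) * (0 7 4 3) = [7, 1, 2, 0, 3, 5, 4, 6] = (0 7 6 4 3)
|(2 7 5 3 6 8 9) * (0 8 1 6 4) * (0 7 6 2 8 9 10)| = |(0 9 8 10)(1 2 6)(3 4 7 5)| = 12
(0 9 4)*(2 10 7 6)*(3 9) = (0 3 9 4)(2 10 7 6) = [3, 1, 10, 9, 0, 5, 2, 6, 8, 4, 7]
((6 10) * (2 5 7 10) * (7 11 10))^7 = (2 11 6 5 10) = [0, 1, 11, 3, 4, 10, 5, 7, 8, 9, 2, 6]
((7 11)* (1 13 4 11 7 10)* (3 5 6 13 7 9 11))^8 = (1 11 7 10 9)(3 13 5 4 6) = [0, 11, 2, 13, 6, 4, 3, 10, 8, 1, 9, 7, 12, 5]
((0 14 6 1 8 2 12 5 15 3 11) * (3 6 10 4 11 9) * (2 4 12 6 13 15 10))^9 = (0 14 2 6 1 8 4 11)(3 9)(13 15) = [14, 8, 6, 9, 11, 5, 1, 7, 4, 3, 10, 0, 12, 15, 2, 13]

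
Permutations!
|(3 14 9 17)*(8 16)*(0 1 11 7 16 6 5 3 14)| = |(0 1 11 7 16 8 6 5 3)(9 17 14)| = 9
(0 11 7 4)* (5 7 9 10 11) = (0 5 7 4)(9 10 11) = [5, 1, 2, 3, 0, 7, 6, 4, 8, 10, 11, 9]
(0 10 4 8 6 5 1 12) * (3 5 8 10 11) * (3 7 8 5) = (0 11 7 8 6 5 1 12)(4 10) = [11, 12, 2, 3, 10, 1, 5, 8, 6, 9, 4, 7, 0]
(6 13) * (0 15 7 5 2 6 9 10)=[15, 1, 6, 3, 4, 2, 13, 5, 8, 10, 0, 11, 12, 9, 14, 7]=(0 15 7 5 2 6 13 9 10)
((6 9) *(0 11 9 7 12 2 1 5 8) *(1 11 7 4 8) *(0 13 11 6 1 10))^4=(0 6 11 10 2 13 5 12 8 1 7 4 9)=[6, 7, 13, 3, 9, 12, 11, 4, 1, 0, 2, 10, 8, 5]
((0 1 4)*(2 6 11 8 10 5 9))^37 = (0 1 4)(2 11 10 9 6 8 5) = [1, 4, 11, 3, 0, 2, 8, 7, 5, 6, 9, 10]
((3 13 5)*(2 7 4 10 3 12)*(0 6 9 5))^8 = (0 10 2 9 13 4 12 6 3 7 5) = [10, 1, 9, 7, 12, 0, 3, 5, 8, 13, 2, 11, 6, 4]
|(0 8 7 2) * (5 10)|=|(0 8 7 2)(5 10)|=4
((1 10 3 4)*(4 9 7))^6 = (10) = [0, 1, 2, 3, 4, 5, 6, 7, 8, 9, 10]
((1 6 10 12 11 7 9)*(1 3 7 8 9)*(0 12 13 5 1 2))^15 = (13)(0 2 7 3 9 8 11 12) = [2, 1, 7, 9, 4, 5, 6, 3, 11, 8, 10, 12, 0, 13]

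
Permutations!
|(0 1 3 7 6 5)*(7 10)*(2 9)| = |(0 1 3 10 7 6 5)(2 9)| = 14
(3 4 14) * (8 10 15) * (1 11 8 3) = (1 11 8 10 15 3 4 14) = [0, 11, 2, 4, 14, 5, 6, 7, 10, 9, 15, 8, 12, 13, 1, 3]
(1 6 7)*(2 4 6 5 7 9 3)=[0, 5, 4, 2, 6, 7, 9, 1, 8, 3]=(1 5 7)(2 4 6 9 3)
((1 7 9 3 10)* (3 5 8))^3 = (1 5 10 9 3 7 8) = [0, 5, 2, 7, 4, 10, 6, 8, 1, 3, 9]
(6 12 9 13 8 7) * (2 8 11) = (2 8 7 6 12 9 13 11) = [0, 1, 8, 3, 4, 5, 12, 6, 7, 13, 10, 2, 9, 11]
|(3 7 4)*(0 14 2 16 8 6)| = |(0 14 2 16 8 6)(3 7 4)| = 6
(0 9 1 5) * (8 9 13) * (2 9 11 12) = (0 13 8 11 12 2 9 1 5) = [13, 5, 9, 3, 4, 0, 6, 7, 11, 1, 10, 12, 2, 8]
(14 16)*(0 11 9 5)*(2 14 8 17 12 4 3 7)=(0 11 9 5)(2 14 16 8 17 12 4 3 7)=[11, 1, 14, 7, 3, 0, 6, 2, 17, 5, 10, 9, 4, 13, 16, 15, 8, 12]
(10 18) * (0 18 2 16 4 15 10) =(0 18)(2 16 4 15 10) =[18, 1, 16, 3, 15, 5, 6, 7, 8, 9, 2, 11, 12, 13, 14, 10, 4, 17, 0]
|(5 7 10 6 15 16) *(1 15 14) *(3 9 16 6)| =12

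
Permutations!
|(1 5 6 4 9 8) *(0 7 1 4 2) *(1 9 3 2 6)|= |(0 7 9 8 4 3 2)(1 5)|= 14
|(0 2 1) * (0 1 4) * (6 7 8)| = |(0 2 4)(6 7 8)| = 3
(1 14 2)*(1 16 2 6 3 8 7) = (1 14 6 3 8 7)(2 16) = [0, 14, 16, 8, 4, 5, 3, 1, 7, 9, 10, 11, 12, 13, 6, 15, 2]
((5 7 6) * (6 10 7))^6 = (10) = [0, 1, 2, 3, 4, 5, 6, 7, 8, 9, 10]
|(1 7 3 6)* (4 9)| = |(1 7 3 6)(4 9)| = 4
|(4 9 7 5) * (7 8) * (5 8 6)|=|(4 9 6 5)(7 8)|=4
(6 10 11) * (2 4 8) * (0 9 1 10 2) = [9, 10, 4, 3, 8, 5, 2, 7, 0, 1, 11, 6] = (0 9 1 10 11 6 2 4 8)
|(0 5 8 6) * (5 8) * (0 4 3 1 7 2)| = 8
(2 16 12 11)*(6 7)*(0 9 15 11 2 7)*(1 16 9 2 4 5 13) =(0 2 9 15 11 7 6)(1 16 12 4 5 13) =[2, 16, 9, 3, 5, 13, 0, 6, 8, 15, 10, 7, 4, 1, 14, 11, 12]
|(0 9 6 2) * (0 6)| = |(0 9)(2 6)| = 2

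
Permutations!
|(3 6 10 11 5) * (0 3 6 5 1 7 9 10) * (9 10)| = |(0 3 5 6)(1 7 10 11)| = 4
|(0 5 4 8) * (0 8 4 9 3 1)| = |(0 5 9 3 1)| = 5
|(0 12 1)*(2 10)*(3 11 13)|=6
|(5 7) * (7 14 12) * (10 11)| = 4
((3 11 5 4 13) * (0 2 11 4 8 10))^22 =(0 8 11)(2 10 5)(3 4 13) =[8, 1, 10, 4, 13, 2, 6, 7, 11, 9, 5, 0, 12, 3]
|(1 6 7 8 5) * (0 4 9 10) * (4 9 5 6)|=|(0 9 10)(1 4 5)(6 7 8)|=3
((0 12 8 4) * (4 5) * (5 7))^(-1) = (0 4 5 7 8 12) = [4, 1, 2, 3, 5, 7, 6, 8, 12, 9, 10, 11, 0]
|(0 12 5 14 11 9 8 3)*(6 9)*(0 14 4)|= 12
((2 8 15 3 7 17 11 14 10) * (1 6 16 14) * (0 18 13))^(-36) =[0, 1, 2, 3, 4, 5, 6, 7, 8, 9, 10, 11, 12, 13, 14, 15, 16, 17, 18] =(18)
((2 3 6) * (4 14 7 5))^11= (2 6 3)(4 5 7 14)= [0, 1, 6, 2, 5, 7, 3, 14, 8, 9, 10, 11, 12, 13, 4]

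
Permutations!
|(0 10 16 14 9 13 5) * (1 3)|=|(0 10 16 14 9 13 5)(1 3)|=14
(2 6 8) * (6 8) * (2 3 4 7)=(2 8 3 4 7)=[0, 1, 8, 4, 7, 5, 6, 2, 3]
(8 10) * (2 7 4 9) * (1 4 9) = (1 4)(2 7 9)(8 10) = [0, 4, 7, 3, 1, 5, 6, 9, 10, 2, 8]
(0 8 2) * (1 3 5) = (0 8 2)(1 3 5) = [8, 3, 0, 5, 4, 1, 6, 7, 2]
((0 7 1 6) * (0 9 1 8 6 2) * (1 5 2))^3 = (0 6 2 8 5 7 9) = [6, 1, 8, 3, 4, 7, 2, 9, 5, 0]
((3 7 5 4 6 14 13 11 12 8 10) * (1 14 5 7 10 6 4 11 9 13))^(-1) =(1 14)(3 10)(5 6 8 12 11)(9 13) =[0, 14, 2, 10, 4, 6, 8, 7, 12, 13, 3, 5, 11, 9, 1]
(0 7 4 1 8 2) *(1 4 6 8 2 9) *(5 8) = (0 7 6 5 8 9 1 2) = [7, 2, 0, 3, 4, 8, 5, 6, 9, 1]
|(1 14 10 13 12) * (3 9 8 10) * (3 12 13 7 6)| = |(1 14 12)(3 9 8 10 7 6)| = 6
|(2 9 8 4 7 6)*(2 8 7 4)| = 5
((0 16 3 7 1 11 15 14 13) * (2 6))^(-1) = (0 13 14 15 11 1 7 3 16)(2 6) = [13, 7, 6, 16, 4, 5, 2, 3, 8, 9, 10, 1, 12, 14, 15, 11, 0]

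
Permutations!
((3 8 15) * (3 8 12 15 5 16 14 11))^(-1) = (3 11 14 16 5 8 15 12) = [0, 1, 2, 11, 4, 8, 6, 7, 15, 9, 10, 14, 3, 13, 16, 12, 5]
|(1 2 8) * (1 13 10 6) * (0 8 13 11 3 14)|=|(0 8 11 3 14)(1 2 13 10 6)|=5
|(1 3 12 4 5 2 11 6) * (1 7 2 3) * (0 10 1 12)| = |(0 10 1 12 4 5 3)(2 11 6 7)| = 28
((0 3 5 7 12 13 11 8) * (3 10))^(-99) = (13) = [0, 1, 2, 3, 4, 5, 6, 7, 8, 9, 10, 11, 12, 13]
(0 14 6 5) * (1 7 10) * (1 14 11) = (0 11 1 7 10 14 6 5) = [11, 7, 2, 3, 4, 0, 5, 10, 8, 9, 14, 1, 12, 13, 6]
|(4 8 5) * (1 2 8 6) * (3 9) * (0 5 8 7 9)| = 9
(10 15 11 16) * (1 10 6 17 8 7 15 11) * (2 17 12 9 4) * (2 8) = (1 10 11 16 6 12 9 4 8 7 15)(2 17) = [0, 10, 17, 3, 8, 5, 12, 15, 7, 4, 11, 16, 9, 13, 14, 1, 6, 2]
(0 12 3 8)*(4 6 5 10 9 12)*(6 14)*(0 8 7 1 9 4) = [0, 9, 2, 7, 14, 10, 5, 1, 8, 12, 4, 11, 3, 13, 6] = (1 9 12 3 7)(4 14 6 5 10)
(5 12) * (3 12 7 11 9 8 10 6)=[0, 1, 2, 12, 4, 7, 3, 11, 10, 8, 6, 9, 5]=(3 12 5 7 11 9 8 10 6)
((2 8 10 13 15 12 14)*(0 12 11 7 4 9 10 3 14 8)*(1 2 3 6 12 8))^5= (0 2 1 12 6 8)(3 14)(4 11 13 9 7 15 10)= [2, 12, 1, 14, 11, 5, 8, 15, 0, 7, 4, 13, 6, 9, 3, 10]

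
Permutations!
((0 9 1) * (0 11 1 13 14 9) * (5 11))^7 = (1 5 11)(9 13 14) = [0, 5, 2, 3, 4, 11, 6, 7, 8, 13, 10, 1, 12, 14, 9]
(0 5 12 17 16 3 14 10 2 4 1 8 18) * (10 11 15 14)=(0 5 12 17 16 3 10 2 4 1 8 18)(11 15 14)=[5, 8, 4, 10, 1, 12, 6, 7, 18, 9, 2, 15, 17, 13, 11, 14, 3, 16, 0]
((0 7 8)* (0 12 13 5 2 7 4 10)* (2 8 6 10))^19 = (0 4 2 7 6 10)(5 13 12 8) = [4, 1, 7, 3, 2, 13, 10, 6, 5, 9, 0, 11, 8, 12]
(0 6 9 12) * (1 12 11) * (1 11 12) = (0 6 9 12) = [6, 1, 2, 3, 4, 5, 9, 7, 8, 12, 10, 11, 0]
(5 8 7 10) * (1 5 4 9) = [0, 5, 2, 3, 9, 8, 6, 10, 7, 1, 4] = (1 5 8 7 10 4 9)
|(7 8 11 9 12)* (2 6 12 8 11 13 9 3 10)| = |(2 6 12 7 11 3 10)(8 13 9)| = 21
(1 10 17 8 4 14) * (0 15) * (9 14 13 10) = (0 15)(1 9 14)(4 13 10 17 8) = [15, 9, 2, 3, 13, 5, 6, 7, 4, 14, 17, 11, 12, 10, 1, 0, 16, 8]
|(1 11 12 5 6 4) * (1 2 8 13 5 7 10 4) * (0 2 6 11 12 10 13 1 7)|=35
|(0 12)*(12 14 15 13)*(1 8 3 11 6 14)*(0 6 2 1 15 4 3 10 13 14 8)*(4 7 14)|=|(0 15 4 3 11 2 1)(6 8 10 13 12)(7 14)|=70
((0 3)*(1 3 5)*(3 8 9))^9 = (0 8)(1 3)(5 9) = [8, 3, 2, 1, 4, 9, 6, 7, 0, 5]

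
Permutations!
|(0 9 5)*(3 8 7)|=|(0 9 5)(3 8 7)|=3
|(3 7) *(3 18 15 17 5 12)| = |(3 7 18 15 17 5 12)| = 7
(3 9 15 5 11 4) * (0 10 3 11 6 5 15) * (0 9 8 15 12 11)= (0 10 3 8 15 12 11 4)(5 6)= [10, 1, 2, 8, 0, 6, 5, 7, 15, 9, 3, 4, 11, 13, 14, 12]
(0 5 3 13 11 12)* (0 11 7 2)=(0 5 3 13 7 2)(11 12)=[5, 1, 0, 13, 4, 3, 6, 2, 8, 9, 10, 12, 11, 7]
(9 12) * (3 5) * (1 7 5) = (1 7 5 3)(9 12) = [0, 7, 2, 1, 4, 3, 6, 5, 8, 12, 10, 11, 9]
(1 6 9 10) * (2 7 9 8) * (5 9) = (1 6 8 2 7 5 9 10) = [0, 6, 7, 3, 4, 9, 8, 5, 2, 10, 1]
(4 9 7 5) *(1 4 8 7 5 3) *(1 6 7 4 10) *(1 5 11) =(1 10 5 8 4 9 11)(3 6 7) =[0, 10, 2, 6, 9, 8, 7, 3, 4, 11, 5, 1]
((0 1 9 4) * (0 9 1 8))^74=[0, 1, 2, 3, 4, 5, 6, 7, 8, 9]=(9)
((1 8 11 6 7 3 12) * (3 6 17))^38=(1 11 3)(8 17 12)=[0, 11, 2, 1, 4, 5, 6, 7, 17, 9, 10, 3, 8, 13, 14, 15, 16, 12]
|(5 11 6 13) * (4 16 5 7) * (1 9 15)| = 21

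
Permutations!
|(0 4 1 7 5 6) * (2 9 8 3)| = |(0 4 1 7 5 6)(2 9 8 3)| = 12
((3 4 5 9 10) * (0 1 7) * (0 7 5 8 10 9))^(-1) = (0 5 1)(3 10 8 4) = [5, 0, 2, 10, 3, 1, 6, 7, 4, 9, 8]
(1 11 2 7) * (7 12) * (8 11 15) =(1 15 8 11 2 12 7) =[0, 15, 12, 3, 4, 5, 6, 1, 11, 9, 10, 2, 7, 13, 14, 8]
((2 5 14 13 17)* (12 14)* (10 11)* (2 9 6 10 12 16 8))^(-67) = [0, 1, 5, 3, 4, 16, 13, 7, 2, 14, 17, 9, 6, 11, 10, 15, 8, 12] = (2 5 16 8)(6 13 11 9 14 10 17 12)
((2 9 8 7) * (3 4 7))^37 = (2 9 8 3 4 7) = [0, 1, 9, 4, 7, 5, 6, 2, 3, 8]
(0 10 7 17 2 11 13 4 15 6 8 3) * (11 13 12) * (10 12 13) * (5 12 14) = (0 14 5 12 11 13 4 15 6 8 3)(2 10 7 17) = [14, 1, 10, 0, 15, 12, 8, 17, 3, 9, 7, 13, 11, 4, 5, 6, 16, 2]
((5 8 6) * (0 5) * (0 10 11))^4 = (0 10 8)(5 11 6) = [10, 1, 2, 3, 4, 11, 5, 7, 0, 9, 8, 6]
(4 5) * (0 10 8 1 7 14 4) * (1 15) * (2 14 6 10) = [2, 7, 14, 3, 5, 0, 10, 6, 15, 9, 8, 11, 12, 13, 4, 1] = (0 2 14 4 5)(1 7 6 10 8 15)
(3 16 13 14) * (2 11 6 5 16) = (2 11 6 5 16 13 14 3) = [0, 1, 11, 2, 4, 16, 5, 7, 8, 9, 10, 6, 12, 14, 3, 15, 13]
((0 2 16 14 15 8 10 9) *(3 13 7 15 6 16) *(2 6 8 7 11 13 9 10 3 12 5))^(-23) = (0 3 14 6 9 8 16)(2 12 5)(7 15)(11 13) = [3, 1, 12, 14, 4, 2, 9, 15, 16, 8, 10, 13, 5, 11, 6, 7, 0]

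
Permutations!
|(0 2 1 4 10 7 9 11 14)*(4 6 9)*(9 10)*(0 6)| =21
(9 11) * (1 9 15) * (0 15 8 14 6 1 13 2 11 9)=(0 15 13 2 11 8 14 6 1)=[15, 0, 11, 3, 4, 5, 1, 7, 14, 9, 10, 8, 12, 2, 6, 13]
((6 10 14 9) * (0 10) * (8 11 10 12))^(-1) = (0 6 9 14 10 11 8 12) = [6, 1, 2, 3, 4, 5, 9, 7, 12, 14, 11, 8, 0, 13, 10]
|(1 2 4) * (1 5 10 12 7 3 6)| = |(1 2 4 5 10 12 7 3 6)| = 9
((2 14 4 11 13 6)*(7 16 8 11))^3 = (2 7 11)(4 8 6)(13 14 16) = [0, 1, 7, 3, 8, 5, 4, 11, 6, 9, 10, 2, 12, 14, 16, 15, 13]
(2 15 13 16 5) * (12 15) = (2 12 15 13 16 5) = [0, 1, 12, 3, 4, 2, 6, 7, 8, 9, 10, 11, 15, 16, 14, 13, 5]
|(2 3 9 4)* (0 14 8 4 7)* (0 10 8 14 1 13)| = 21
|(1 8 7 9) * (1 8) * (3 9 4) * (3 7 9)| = 2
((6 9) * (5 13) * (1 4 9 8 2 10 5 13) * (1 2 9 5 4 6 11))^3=(13)(1 9 6 11 8)(2 5 4 10)=[0, 9, 5, 3, 10, 4, 11, 7, 1, 6, 2, 8, 12, 13]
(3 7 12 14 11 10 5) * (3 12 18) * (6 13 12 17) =(3 7 18)(5 17 6 13 12 14 11 10) =[0, 1, 2, 7, 4, 17, 13, 18, 8, 9, 5, 10, 14, 12, 11, 15, 16, 6, 3]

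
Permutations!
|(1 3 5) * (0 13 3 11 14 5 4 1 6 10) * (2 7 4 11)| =8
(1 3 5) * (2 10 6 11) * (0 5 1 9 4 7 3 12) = [5, 12, 10, 1, 7, 9, 11, 3, 8, 4, 6, 2, 0] = (0 5 9 4 7 3 1 12)(2 10 6 11)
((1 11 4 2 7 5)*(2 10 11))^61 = (1 2 7 5)(4 10 11) = [0, 2, 7, 3, 10, 1, 6, 5, 8, 9, 11, 4]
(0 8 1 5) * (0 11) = [8, 5, 2, 3, 4, 11, 6, 7, 1, 9, 10, 0] = (0 8 1 5 11)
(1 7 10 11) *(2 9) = (1 7 10 11)(2 9) = [0, 7, 9, 3, 4, 5, 6, 10, 8, 2, 11, 1]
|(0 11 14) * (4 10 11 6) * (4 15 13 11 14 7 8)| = 10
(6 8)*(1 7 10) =(1 7 10)(6 8) =[0, 7, 2, 3, 4, 5, 8, 10, 6, 9, 1]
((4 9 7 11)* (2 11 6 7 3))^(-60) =(11) =[0, 1, 2, 3, 4, 5, 6, 7, 8, 9, 10, 11]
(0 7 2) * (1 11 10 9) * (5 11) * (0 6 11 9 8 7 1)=(0 1 5 9)(2 6 11 10 8 7)=[1, 5, 6, 3, 4, 9, 11, 2, 7, 0, 8, 10]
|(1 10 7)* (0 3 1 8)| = 6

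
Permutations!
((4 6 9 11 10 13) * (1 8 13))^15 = (1 10 11 9 6 4 13 8) = [0, 10, 2, 3, 13, 5, 4, 7, 1, 6, 11, 9, 12, 8]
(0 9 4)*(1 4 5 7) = (0 9 5 7 1 4) = [9, 4, 2, 3, 0, 7, 6, 1, 8, 5]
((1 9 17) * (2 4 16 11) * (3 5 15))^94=(1 9 17)(2 16)(3 5 15)(4 11)=[0, 9, 16, 5, 11, 15, 6, 7, 8, 17, 10, 4, 12, 13, 14, 3, 2, 1]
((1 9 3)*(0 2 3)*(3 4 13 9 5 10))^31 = [2, 3, 4, 10, 13, 1, 6, 7, 8, 0, 5, 11, 12, 9] = (0 2 4 13 9)(1 3 10 5)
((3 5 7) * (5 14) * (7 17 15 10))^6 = [0, 1, 2, 7, 4, 14, 6, 10, 8, 9, 15, 11, 12, 13, 3, 17, 16, 5] = (3 7 10 15 17 5 14)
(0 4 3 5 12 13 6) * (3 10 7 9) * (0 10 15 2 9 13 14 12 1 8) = (0 4 15 2 9 3 5 1 8)(6 10 7 13)(12 14) = [4, 8, 9, 5, 15, 1, 10, 13, 0, 3, 7, 11, 14, 6, 12, 2]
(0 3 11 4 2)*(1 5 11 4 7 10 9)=[3, 5, 0, 4, 2, 11, 6, 10, 8, 1, 9, 7]=(0 3 4 2)(1 5 11 7 10 9)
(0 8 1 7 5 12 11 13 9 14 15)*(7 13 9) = [8, 13, 2, 3, 4, 12, 6, 5, 1, 14, 10, 9, 11, 7, 15, 0] = (0 8 1 13 7 5 12 11 9 14 15)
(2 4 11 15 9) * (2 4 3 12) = (2 3 12)(4 11 15 9) = [0, 1, 3, 12, 11, 5, 6, 7, 8, 4, 10, 15, 2, 13, 14, 9]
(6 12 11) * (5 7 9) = (5 7 9)(6 12 11) = [0, 1, 2, 3, 4, 7, 12, 9, 8, 5, 10, 6, 11]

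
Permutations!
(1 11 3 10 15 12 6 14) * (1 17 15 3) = (1 11)(3 10)(6 14 17 15 12) = [0, 11, 2, 10, 4, 5, 14, 7, 8, 9, 3, 1, 6, 13, 17, 12, 16, 15]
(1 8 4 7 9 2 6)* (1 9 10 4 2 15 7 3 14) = (1 8 2 6 9 15 7 10 4 3 14) = [0, 8, 6, 14, 3, 5, 9, 10, 2, 15, 4, 11, 12, 13, 1, 7]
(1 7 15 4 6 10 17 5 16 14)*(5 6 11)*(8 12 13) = (1 7 15 4 11 5 16 14)(6 10 17)(8 12 13) = [0, 7, 2, 3, 11, 16, 10, 15, 12, 9, 17, 5, 13, 8, 1, 4, 14, 6]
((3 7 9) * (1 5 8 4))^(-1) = (1 4 8 5)(3 9 7) = [0, 4, 2, 9, 8, 1, 6, 3, 5, 7]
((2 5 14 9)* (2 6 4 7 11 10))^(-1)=(2 10 11 7 4 6 9 14 5)=[0, 1, 10, 3, 6, 2, 9, 4, 8, 14, 11, 7, 12, 13, 5]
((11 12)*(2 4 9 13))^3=(2 13 9 4)(11 12)=[0, 1, 13, 3, 2, 5, 6, 7, 8, 4, 10, 12, 11, 9]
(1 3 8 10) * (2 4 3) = [0, 2, 4, 8, 3, 5, 6, 7, 10, 9, 1] = (1 2 4 3 8 10)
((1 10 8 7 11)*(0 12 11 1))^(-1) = (0 11 12)(1 7 8 10) = [11, 7, 2, 3, 4, 5, 6, 8, 10, 9, 1, 12, 0]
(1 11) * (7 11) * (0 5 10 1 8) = (0 5 10 1 7 11 8) = [5, 7, 2, 3, 4, 10, 6, 11, 0, 9, 1, 8]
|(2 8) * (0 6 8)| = |(0 6 8 2)| = 4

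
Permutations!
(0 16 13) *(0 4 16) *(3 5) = (3 5)(4 16 13) = [0, 1, 2, 5, 16, 3, 6, 7, 8, 9, 10, 11, 12, 4, 14, 15, 13]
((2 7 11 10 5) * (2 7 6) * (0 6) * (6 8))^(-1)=[2, 1, 6, 3, 4, 10, 8, 5, 0, 9, 11, 7]=(0 2 6 8)(5 10 11 7)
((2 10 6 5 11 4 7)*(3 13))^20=(13)(2 7 4 11 5 6 10)=[0, 1, 7, 3, 11, 6, 10, 4, 8, 9, 2, 5, 12, 13]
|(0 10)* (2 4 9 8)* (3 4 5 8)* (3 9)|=6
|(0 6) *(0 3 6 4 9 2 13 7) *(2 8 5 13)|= 14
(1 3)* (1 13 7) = (1 3 13 7) = [0, 3, 2, 13, 4, 5, 6, 1, 8, 9, 10, 11, 12, 7]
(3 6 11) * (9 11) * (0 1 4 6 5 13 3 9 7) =[1, 4, 2, 5, 6, 13, 7, 0, 8, 11, 10, 9, 12, 3] =(0 1 4 6 7)(3 5 13)(9 11)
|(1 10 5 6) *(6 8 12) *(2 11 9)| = |(1 10 5 8 12 6)(2 11 9)| = 6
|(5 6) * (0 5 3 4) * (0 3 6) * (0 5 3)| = |(6)(0 3 4)| = 3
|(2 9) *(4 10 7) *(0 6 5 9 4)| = |(0 6 5 9 2 4 10 7)| = 8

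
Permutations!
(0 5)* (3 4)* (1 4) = [5, 4, 2, 1, 3, 0] = (0 5)(1 4 3)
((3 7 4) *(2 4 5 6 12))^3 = (2 7 12 3 6 4 5) = [0, 1, 7, 6, 5, 2, 4, 12, 8, 9, 10, 11, 3]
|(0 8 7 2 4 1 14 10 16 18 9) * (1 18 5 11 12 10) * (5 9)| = |(0 8 7 2 4 18 5 11 12 10 16 9)(1 14)| = 12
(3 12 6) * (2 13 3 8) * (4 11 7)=[0, 1, 13, 12, 11, 5, 8, 4, 2, 9, 10, 7, 6, 3]=(2 13 3 12 6 8)(4 11 7)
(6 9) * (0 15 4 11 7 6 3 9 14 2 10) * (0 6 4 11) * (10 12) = (0 15 11 7 4)(2 12 10 6 14)(3 9) = [15, 1, 12, 9, 0, 5, 14, 4, 8, 3, 6, 7, 10, 13, 2, 11]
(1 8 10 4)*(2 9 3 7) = [0, 8, 9, 7, 1, 5, 6, 2, 10, 3, 4] = (1 8 10 4)(2 9 3 7)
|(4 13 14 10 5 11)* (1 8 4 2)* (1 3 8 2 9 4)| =28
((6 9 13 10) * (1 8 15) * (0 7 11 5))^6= (15)(0 11)(5 7)(6 13)(9 10)= [11, 1, 2, 3, 4, 7, 13, 5, 8, 10, 9, 0, 12, 6, 14, 15]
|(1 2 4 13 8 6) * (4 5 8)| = 10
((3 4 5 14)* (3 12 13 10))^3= (3 14 10 5 13 4 12)= [0, 1, 2, 14, 12, 13, 6, 7, 8, 9, 5, 11, 3, 4, 10]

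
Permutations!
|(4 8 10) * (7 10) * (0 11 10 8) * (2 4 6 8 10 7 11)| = |(0 2 4)(6 8 11 7 10)| = 15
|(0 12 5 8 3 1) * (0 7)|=|(0 12 5 8 3 1 7)|=7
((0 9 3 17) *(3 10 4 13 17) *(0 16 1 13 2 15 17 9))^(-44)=(1 13 9 10 4 2 15 17 16)=[0, 13, 15, 3, 2, 5, 6, 7, 8, 10, 4, 11, 12, 9, 14, 17, 1, 16]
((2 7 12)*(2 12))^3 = (12)(2 7) = [0, 1, 7, 3, 4, 5, 6, 2, 8, 9, 10, 11, 12]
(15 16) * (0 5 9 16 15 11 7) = (0 5 9 16 11 7) = [5, 1, 2, 3, 4, 9, 6, 0, 8, 16, 10, 7, 12, 13, 14, 15, 11]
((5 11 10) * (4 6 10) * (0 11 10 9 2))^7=[11, 1, 0, 3, 6, 10, 9, 7, 8, 2, 5, 4]=(0 11 4 6 9 2)(5 10)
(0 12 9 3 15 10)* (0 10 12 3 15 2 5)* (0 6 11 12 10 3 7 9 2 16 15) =[7, 1, 5, 16, 4, 6, 11, 9, 8, 0, 3, 12, 2, 13, 14, 10, 15] =(0 7 9)(2 5 6 11 12)(3 16 15 10)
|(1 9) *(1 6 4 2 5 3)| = |(1 9 6 4 2 5 3)| = 7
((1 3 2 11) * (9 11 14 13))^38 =(1 14 11 2 9 3 13) =[0, 14, 9, 13, 4, 5, 6, 7, 8, 3, 10, 2, 12, 1, 11]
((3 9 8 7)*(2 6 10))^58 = (2 6 10)(3 8)(7 9) = [0, 1, 6, 8, 4, 5, 10, 9, 3, 7, 2]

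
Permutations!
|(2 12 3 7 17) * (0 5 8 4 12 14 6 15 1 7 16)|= |(0 5 8 4 12 3 16)(1 7 17 2 14 6 15)|= 7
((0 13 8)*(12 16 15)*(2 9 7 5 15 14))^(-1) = (0 8 13)(2 14 16 12 15 5 7 9) = [8, 1, 14, 3, 4, 7, 6, 9, 13, 2, 10, 11, 15, 0, 16, 5, 12]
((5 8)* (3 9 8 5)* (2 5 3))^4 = (2 8 9 3 5) = [0, 1, 8, 5, 4, 2, 6, 7, 9, 3]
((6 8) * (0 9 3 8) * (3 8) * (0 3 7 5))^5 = (0 7 6 9 5 3 8) = [7, 1, 2, 8, 4, 3, 9, 6, 0, 5]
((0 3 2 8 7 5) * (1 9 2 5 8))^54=(9)=[0, 1, 2, 3, 4, 5, 6, 7, 8, 9]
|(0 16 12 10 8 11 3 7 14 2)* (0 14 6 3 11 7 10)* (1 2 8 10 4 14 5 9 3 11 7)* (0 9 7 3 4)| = |(0 16 12 9 4 14 8 1 2 5 7 6 11 3)| = 14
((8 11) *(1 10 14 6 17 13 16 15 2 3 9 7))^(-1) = (1 7 9 3 2 15 16 13 17 6 14 10)(8 11) = [0, 7, 15, 2, 4, 5, 14, 9, 11, 3, 1, 8, 12, 17, 10, 16, 13, 6]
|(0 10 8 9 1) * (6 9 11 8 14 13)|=14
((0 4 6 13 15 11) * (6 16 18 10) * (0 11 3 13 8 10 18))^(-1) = [16, 1, 2, 15, 0, 5, 10, 7, 6, 9, 8, 11, 12, 3, 14, 13, 4, 17, 18] = (18)(0 16 4)(3 15 13)(6 10 8)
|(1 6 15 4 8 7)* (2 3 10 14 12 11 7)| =12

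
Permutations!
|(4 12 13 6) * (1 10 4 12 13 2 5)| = |(1 10 4 13 6 12 2 5)| = 8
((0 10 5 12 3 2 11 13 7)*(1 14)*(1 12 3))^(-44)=(0 2)(1 14 12)(3 7)(5 13)(10 11)=[2, 14, 0, 7, 4, 13, 6, 3, 8, 9, 11, 10, 1, 5, 12]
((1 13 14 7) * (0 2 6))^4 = [2, 1, 6, 3, 4, 5, 0, 7, 8, 9, 10, 11, 12, 13, 14] = (14)(0 2 6)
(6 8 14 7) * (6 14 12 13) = (6 8 12 13)(7 14) = [0, 1, 2, 3, 4, 5, 8, 14, 12, 9, 10, 11, 13, 6, 7]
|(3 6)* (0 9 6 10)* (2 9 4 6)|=10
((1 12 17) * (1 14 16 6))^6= (17)= [0, 1, 2, 3, 4, 5, 6, 7, 8, 9, 10, 11, 12, 13, 14, 15, 16, 17]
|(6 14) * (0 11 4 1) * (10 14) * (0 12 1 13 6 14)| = |(14)(0 11 4 13 6 10)(1 12)| = 6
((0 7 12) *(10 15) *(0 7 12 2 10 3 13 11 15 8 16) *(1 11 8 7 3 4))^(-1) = [16, 4, 7, 12, 15, 5, 6, 10, 13, 9, 2, 1, 0, 3, 14, 11, 8] = (0 16 8 13 3 12)(1 4 15 11)(2 7 10)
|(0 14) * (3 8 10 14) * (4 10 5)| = 7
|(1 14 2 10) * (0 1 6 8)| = |(0 1 14 2 10 6 8)| = 7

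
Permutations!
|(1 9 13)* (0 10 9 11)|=|(0 10 9 13 1 11)|=6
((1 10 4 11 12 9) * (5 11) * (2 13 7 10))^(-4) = (1 5 13 12 10)(2 11 7 9 4) = [0, 5, 11, 3, 2, 13, 6, 9, 8, 4, 1, 7, 10, 12]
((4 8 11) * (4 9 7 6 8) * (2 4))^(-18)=(6 11 7 8 9)=[0, 1, 2, 3, 4, 5, 11, 8, 9, 6, 10, 7]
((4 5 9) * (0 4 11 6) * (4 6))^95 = [6, 1, 2, 3, 11, 4, 0, 7, 8, 5, 10, 9] = (0 6)(4 11 9 5)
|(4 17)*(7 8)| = |(4 17)(7 8)| = 2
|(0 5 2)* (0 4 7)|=|(0 5 2 4 7)|=5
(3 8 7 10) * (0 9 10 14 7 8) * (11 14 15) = [9, 1, 2, 0, 4, 5, 6, 15, 8, 10, 3, 14, 12, 13, 7, 11] = (0 9 10 3)(7 15 11 14)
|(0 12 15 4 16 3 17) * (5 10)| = 14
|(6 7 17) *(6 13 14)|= 5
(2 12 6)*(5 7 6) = [0, 1, 12, 3, 4, 7, 2, 6, 8, 9, 10, 11, 5] = (2 12 5 7 6)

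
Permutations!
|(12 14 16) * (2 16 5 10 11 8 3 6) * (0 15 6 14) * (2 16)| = |(0 15 6 16 12)(3 14 5 10 11 8)| = 30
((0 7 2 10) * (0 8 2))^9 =(10)(0 7) =[7, 1, 2, 3, 4, 5, 6, 0, 8, 9, 10]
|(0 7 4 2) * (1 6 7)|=|(0 1 6 7 4 2)|=6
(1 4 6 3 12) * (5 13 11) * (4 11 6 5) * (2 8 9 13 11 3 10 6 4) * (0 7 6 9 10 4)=(0 7 6 4 5 11 2 8 10 9 13)(1 3 12)=[7, 3, 8, 12, 5, 11, 4, 6, 10, 13, 9, 2, 1, 0]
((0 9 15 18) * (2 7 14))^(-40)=(18)(2 14 7)=[0, 1, 14, 3, 4, 5, 6, 2, 8, 9, 10, 11, 12, 13, 7, 15, 16, 17, 18]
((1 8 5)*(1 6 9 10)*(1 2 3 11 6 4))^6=(11)(1 5)(4 8)=[0, 5, 2, 3, 8, 1, 6, 7, 4, 9, 10, 11]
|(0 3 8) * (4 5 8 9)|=|(0 3 9 4 5 8)|=6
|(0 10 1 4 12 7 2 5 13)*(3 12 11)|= 11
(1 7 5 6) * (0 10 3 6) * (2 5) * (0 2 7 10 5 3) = (0 5 2 3 6 1 10) = [5, 10, 3, 6, 4, 2, 1, 7, 8, 9, 0]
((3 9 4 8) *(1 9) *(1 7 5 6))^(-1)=(1 6 5 7 3 8 4 9)=[0, 6, 2, 8, 9, 7, 5, 3, 4, 1]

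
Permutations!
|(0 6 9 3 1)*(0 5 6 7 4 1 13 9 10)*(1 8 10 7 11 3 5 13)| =|(0 11 3 1 13 9 5 6 7 4 8 10)| =12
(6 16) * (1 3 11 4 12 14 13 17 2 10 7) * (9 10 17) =[0, 3, 17, 11, 12, 5, 16, 1, 8, 10, 7, 4, 14, 9, 13, 15, 6, 2] =(1 3 11 4 12 14 13 9 10 7)(2 17)(6 16)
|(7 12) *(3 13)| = |(3 13)(7 12)| = 2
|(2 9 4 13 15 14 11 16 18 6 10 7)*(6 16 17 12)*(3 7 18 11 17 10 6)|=|(2 9 4 13 15 14 17 12 3 7)(10 18 16 11)|=20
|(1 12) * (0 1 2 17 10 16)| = 7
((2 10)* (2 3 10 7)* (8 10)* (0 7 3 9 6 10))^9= (10)(0 8 3 2 7)= [8, 1, 7, 2, 4, 5, 6, 0, 3, 9, 10]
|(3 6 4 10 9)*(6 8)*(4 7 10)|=6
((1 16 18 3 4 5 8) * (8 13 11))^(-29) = (1 11 5 3 16 8 13 4 18) = [0, 11, 2, 16, 18, 3, 6, 7, 13, 9, 10, 5, 12, 4, 14, 15, 8, 17, 1]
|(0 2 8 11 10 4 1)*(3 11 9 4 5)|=|(0 2 8 9 4 1)(3 11 10 5)|=12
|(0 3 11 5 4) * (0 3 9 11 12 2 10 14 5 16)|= |(0 9 11 16)(2 10 14 5 4 3 12)|= 28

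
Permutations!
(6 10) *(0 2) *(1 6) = (0 2)(1 6 10) = [2, 6, 0, 3, 4, 5, 10, 7, 8, 9, 1]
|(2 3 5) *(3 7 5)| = 3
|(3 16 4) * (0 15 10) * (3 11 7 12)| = 6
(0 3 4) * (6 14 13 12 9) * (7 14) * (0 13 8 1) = [3, 0, 2, 4, 13, 5, 7, 14, 1, 6, 10, 11, 9, 12, 8] = (0 3 4 13 12 9 6 7 14 8 1)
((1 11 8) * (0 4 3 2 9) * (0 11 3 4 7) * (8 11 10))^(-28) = (11)(1 2 10)(3 9 8) = [0, 2, 10, 9, 4, 5, 6, 7, 3, 8, 1, 11]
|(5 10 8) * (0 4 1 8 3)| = |(0 4 1 8 5 10 3)| = 7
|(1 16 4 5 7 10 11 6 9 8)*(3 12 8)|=12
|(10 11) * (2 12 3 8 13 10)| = 7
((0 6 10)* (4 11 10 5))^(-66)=[0, 1, 2, 3, 4, 5, 6, 7, 8, 9, 10, 11]=(11)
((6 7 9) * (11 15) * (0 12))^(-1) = (0 12)(6 9 7)(11 15) = [12, 1, 2, 3, 4, 5, 9, 6, 8, 7, 10, 15, 0, 13, 14, 11]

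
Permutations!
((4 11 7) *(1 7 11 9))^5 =[0, 7, 2, 3, 9, 5, 6, 4, 8, 1, 10, 11] =(11)(1 7 4 9)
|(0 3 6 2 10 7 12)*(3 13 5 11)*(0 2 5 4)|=12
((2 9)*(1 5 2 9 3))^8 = (9) = [0, 1, 2, 3, 4, 5, 6, 7, 8, 9]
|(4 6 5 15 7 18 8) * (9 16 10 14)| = |(4 6 5 15 7 18 8)(9 16 10 14)| = 28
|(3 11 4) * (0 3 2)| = |(0 3 11 4 2)| = 5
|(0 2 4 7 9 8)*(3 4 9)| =|(0 2 9 8)(3 4 7)| =12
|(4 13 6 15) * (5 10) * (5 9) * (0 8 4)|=6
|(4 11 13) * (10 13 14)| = |(4 11 14 10 13)| = 5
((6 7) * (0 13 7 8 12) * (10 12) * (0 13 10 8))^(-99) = (0 13)(6 12)(7 10) = [13, 1, 2, 3, 4, 5, 12, 10, 8, 9, 7, 11, 6, 0]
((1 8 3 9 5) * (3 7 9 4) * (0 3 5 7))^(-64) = (9)(0 4 1)(3 5 8) = [4, 0, 2, 5, 1, 8, 6, 7, 3, 9]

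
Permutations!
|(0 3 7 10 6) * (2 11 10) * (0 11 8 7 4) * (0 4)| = |(0 3)(2 8 7)(6 11 10)| = 6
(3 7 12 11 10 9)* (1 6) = (1 6)(3 7 12 11 10 9) = [0, 6, 2, 7, 4, 5, 1, 12, 8, 3, 9, 10, 11]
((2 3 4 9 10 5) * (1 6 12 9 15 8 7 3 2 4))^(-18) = (1 10 8 6 5 7 12 4 3 9 15) = [0, 10, 2, 9, 3, 7, 5, 12, 6, 15, 8, 11, 4, 13, 14, 1]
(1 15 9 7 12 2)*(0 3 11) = (0 3 11)(1 15 9 7 12 2) = [3, 15, 1, 11, 4, 5, 6, 12, 8, 7, 10, 0, 2, 13, 14, 9]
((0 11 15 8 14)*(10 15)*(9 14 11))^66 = [0, 1, 2, 3, 4, 5, 6, 7, 10, 9, 8, 15, 12, 13, 14, 11] = (8 10)(11 15)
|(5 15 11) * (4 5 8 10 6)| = |(4 5 15 11 8 10 6)| = 7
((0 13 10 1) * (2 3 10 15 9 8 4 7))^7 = [2, 7, 9, 8, 13, 5, 6, 15, 0, 1, 4, 11, 12, 3, 14, 10] = (0 2 9 1 7 15 10 4 13 3 8)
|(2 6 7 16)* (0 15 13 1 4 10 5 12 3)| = 36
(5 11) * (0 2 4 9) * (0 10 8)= (0 2 4 9 10 8)(5 11)= [2, 1, 4, 3, 9, 11, 6, 7, 0, 10, 8, 5]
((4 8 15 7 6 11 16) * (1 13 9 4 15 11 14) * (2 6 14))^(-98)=[0, 9, 2, 3, 11, 5, 6, 1, 16, 8, 10, 15, 12, 4, 13, 14, 7]=(1 9 8 16 7)(4 11 15 14 13)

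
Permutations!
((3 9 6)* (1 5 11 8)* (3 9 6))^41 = (1 5 11 8)(3 9 6) = [0, 5, 2, 9, 4, 11, 3, 7, 1, 6, 10, 8]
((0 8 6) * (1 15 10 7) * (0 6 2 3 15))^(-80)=(15)=[0, 1, 2, 3, 4, 5, 6, 7, 8, 9, 10, 11, 12, 13, 14, 15]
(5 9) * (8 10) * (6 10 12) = [0, 1, 2, 3, 4, 9, 10, 7, 12, 5, 8, 11, 6] = (5 9)(6 10 8 12)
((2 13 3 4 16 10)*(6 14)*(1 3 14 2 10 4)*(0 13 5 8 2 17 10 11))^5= (0 10 6 13 11 17 14)(1 3)(2 8 5)(4 16)= [10, 3, 8, 1, 16, 2, 13, 7, 5, 9, 6, 17, 12, 11, 0, 15, 4, 14]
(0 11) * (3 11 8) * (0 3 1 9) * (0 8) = (1 9 8)(3 11) = [0, 9, 2, 11, 4, 5, 6, 7, 1, 8, 10, 3]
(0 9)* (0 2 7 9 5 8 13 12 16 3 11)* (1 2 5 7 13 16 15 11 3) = (0 7 9 5 8 16 1 2 13 12 15 11) = [7, 2, 13, 3, 4, 8, 6, 9, 16, 5, 10, 0, 15, 12, 14, 11, 1]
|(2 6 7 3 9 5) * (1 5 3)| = |(1 5 2 6 7)(3 9)| = 10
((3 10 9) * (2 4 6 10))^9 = (2 10)(3 6)(4 9) = [0, 1, 10, 6, 9, 5, 3, 7, 8, 4, 2]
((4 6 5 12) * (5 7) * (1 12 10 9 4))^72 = (12) = [0, 1, 2, 3, 4, 5, 6, 7, 8, 9, 10, 11, 12]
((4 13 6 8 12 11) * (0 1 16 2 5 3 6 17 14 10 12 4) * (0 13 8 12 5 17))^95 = (0 17 3 13 2 5 11 16 10 12 1 14 6)(4 8) = [17, 14, 5, 13, 8, 11, 0, 7, 4, 9, 12, 16, 1, 2, 6, 15, 10, 3]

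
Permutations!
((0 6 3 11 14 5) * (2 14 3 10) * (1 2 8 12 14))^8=(0 6 10 8 12 14 5)=[6, 1, 2, 3, 4, 0, 10, 7, 12, 9, 8, 11, 14, 13, 5]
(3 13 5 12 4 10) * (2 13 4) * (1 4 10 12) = (1 4 12 2 13 5)(3 10) = [0, 4, 13, 10, 12, 1, 6, 7, 8, 9, 3, 11, 2, 5]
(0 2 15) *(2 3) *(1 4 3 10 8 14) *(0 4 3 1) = (0 10 8 14)(1 3 2 15 4) = [10, 3, 15, 2, 1, 5, 6, 7, 14, 9, 8, 11, 12, 13, 0, 4]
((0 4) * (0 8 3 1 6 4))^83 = [0, 8, 2, 4, 1, 5, 3, 7, 6] = (1 8 6 3 4)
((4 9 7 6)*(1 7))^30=[0, 1, 2, 3, 4, 5, 6, 7, 8, 9]=(9)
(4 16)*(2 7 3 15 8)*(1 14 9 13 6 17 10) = (1 14 9 13 6 17 10)(2 7 3 15 8)(4 16) = [0, 14, 7, 15, 16, 5, 17, 3, 2, 13, 1, 11, 12, 6, 9, 8, 4, 10]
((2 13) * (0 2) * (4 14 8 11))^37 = (0 2 13)(4 14 8 11) = [2, 1, 13, 3, 14, 5, 6, 7, 11, 9, 10, 4, 12, 0, 8]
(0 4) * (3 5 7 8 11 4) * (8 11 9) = [3, 1, 2, 5, 0, 7, 6, 11, 9, 8, 10, 4] = (0 3 5 7 11 4)(8 9)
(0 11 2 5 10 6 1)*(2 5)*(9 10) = (0 11 5 9 10 6 1) = [11, 0, 2, 3, 4, 9, 1, 7, 8, 10, 6, 5]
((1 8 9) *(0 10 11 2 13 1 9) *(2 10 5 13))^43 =(0 1 5 8 13)(10 11) =[1, 5, 2, 3, 4, 8, 6, 7, 13, 9, 11, 10, 12, 0]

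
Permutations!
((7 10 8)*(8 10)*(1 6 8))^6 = (10)(1 8)(6 7) = [0, 8, 2, 3, 4, 5, 7, 6, 1, 9, 10]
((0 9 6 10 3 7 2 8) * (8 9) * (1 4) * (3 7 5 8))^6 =(0 5)(2 9 6 10 7)(3 8) =[5, 1, 9, 8, 4, 0, 10, 2, 3, 6, 7]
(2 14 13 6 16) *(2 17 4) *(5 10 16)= (2 14 13 6 5 10 16 17 4)= [0, 1, 14, 3, 2, 10, 5, 7, 8, 9, 16, 11, 12, 6, 13, 15, 17, 4]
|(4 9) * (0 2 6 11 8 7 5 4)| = 9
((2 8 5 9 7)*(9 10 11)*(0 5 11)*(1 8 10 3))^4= (0 8 2 3 9)(1 7 5 11 10)= [8, 7, 3, 9, 4, 11, 6, 5, 2, 0, 1, 10]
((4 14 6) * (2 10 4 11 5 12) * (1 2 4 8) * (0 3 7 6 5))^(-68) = (14)(0 7 11 3 6) = [7, 1, 2, 6, 4, 5, 0, 11, 8, 9, 10, 3, 12, 13, 14]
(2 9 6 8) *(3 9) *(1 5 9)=[0, 5, 3, 1, 4, 9, 8, 7, 2, 6]=(1 5 9 6 8 2 3)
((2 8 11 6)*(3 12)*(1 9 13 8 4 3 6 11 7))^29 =(1 7 8 13 9)(2 6 12 3 4) =[0, 7, 6, 4, 2, 5, 12, 8, 13, 1, 10, 11, 3, 9]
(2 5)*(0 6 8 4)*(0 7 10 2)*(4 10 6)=(0 4 7 6 8 10 2 5)=[4, 1, 5, 3, 7, 0, 8, 6, 10, 9, 2]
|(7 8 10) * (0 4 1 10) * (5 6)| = |(0 4 1 10 7 8)(5 6)| = 6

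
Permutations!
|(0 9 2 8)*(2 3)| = |(0 9 3 2 8)| = 5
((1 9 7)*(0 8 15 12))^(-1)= (0 12 15 8)(1 7 9)= [12, 7, 2, 3, 4, 5, 6, 9, 0, 1, 10, 11, 15, 13, 14, 8]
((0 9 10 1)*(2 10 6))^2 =(0 6 10)(1 9 2) =[6, 9, 1, 3, 4, 5, 10, 7, 8, 2, 0]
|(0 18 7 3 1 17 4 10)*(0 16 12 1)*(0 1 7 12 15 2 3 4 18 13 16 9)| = 14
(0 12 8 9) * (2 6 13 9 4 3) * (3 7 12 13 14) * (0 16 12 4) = (0 13 9 16 12 8)(2 6 14 3)(4 7) = [13, 1, 6, 2, 7, 5, 14, 4, 0, 16, 10, 11, 8, 9, 3, 15, 12]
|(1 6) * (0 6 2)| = 4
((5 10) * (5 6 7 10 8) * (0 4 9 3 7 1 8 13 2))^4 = (0 7 8)(1 2 3)(4 10 5)(6 13 9) = [7, 2, 3, 1, 10, 4, 13, 8, 0, 6, 5, 11, 12, 9]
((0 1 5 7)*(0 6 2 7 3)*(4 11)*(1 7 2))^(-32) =(11)(0 5 6)(1 7 3) =[5, 7, 2, 1, 4, 6, 0, 3, 8, 9, 10, 11]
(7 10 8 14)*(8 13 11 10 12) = (7 12 8 14)(10 13 11) = [0, 1, 2, 3, 4, 5, 6, 12, 14, 9, 13, 10, 8, 11, 7]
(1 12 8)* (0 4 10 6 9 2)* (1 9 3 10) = [4, 12, 0, 10, 1, 5, 3, 7, 9, 2, 6, 11, 8] = (0 4 1 12 8 9 2)(3 10 6)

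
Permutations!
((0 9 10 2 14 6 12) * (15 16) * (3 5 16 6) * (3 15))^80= (3 16 5)= [0, 1, 2, 16, 4, 3, 6, 7, 8, 9, 10, 11, 12, 13, 14, 15, 5]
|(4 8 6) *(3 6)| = |(3 6 4 8)| = 4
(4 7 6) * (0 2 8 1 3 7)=(0 2 8 1 3 7 6 4)=[2, 3, 8, 7, 0, 5, 4, 6, 1]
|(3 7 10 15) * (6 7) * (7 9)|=|(3 6 9 7 10 15)|=6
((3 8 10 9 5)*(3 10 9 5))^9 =(5 10) =[0, 1, 2, 3, 4, 10, 6, 7, 8, 9, 5]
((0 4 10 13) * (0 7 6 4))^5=(13)=[0, 1, 2, 3, 4, 5, 6, 7, 8, 9, 10, 11, 12, 13]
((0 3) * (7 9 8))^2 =(7 8 9) =[0, 1, 2, 3, 4, 5, 6, 8, 9, 7]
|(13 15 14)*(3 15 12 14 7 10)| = 12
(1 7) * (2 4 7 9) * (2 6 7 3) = (1 9 6 7)(2 4 3) = [0, 9, 4, 2, 3, 5, 7, 1, 8, 6]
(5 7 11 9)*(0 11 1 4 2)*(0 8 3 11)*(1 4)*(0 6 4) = (0 6 4 2 8 3 11 9 5 7) = [6, 1, 8, 11, 2, 7, 4, 0, 3, 5, 10, 9]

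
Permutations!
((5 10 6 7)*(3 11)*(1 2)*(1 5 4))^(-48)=(11)(1 2 5 10 6 7 4)=[0, 2, 5, 3, 1, 10, 7, 4, 8, 9, 6, 11]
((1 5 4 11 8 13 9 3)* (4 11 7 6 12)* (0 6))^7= (13)(0 12 7 6 4)= [12, 1, 2, 3, 0, 5, 4, 6, 8, 9, 10, 11, 7, 13]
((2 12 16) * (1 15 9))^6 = (16) = [0, 1, 2, 3, 4, 5, 6, 7, 8, 9, 10, 11, 12, 13, 14, 15, 16]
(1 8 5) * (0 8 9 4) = (0 8 5 1 9 4) = [8, 9, 2, 3, 0, 1, 6, 7, 5, 4]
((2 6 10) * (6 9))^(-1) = (2 10 6 9) = [0, 1, 10, 3, 4, 5, 9, 7, 8, 2, 6]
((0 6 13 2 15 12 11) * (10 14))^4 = (0 15 6 12 13 11 2) = [15, 1, 0, 3, 4, 5, 12, 7, 8, 9, 10, 2, 13, 11, 14, 6]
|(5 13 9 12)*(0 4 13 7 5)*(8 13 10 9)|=|(0 4 10 9 12)(5 7)(8 13)|=10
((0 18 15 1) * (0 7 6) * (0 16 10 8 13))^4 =(0 7 8 15 16)(1 10 18 6 13) =[7, 10, 2, 3, 4, 5, 13, 8, 15, 9, 18, 11, 12, 1, 14, 16, 0, 17, 6]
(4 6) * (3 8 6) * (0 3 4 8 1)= [3, 0, 2, 1, 4, 5, 8, 7, 6]= (0 3 1)(6 8)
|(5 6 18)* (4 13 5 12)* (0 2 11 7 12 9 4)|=30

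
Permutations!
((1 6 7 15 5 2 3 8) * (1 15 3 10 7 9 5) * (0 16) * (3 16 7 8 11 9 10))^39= [0, 15, 5, 2, 4, 9, 1, 7, 10, 11, 6, 3, 12, 13, 14, 8, 16]= (16)(1 15 8 10 6)(2 5 9 11 3)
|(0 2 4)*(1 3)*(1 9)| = |(0 2 4)(1 3 9)| = 3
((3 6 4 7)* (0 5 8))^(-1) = (0 8 5)(3 7 4 6) = [8, 1, 2, 7, 6, 0, 3, 4, 5]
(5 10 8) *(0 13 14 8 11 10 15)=(0 13 14 8 5 15)(10 11)=[13, 1, 2, 3, 4, 15, 6, 7, 5, 9, 11, 10, 12, 14, 8, 0]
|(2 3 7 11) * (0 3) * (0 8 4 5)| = 8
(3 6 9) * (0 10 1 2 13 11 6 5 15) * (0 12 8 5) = (0 10 1 2 13 11 6 9 3)(5 15 12 8) = [10, 2, 13, 0, 4, 15, 9, 7, 5, 3, 1, 6, 8, 11, 14, 12]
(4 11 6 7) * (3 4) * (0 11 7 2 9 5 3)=(0 11 6 2 9 5 3 4 7)=[11, 1, 9, 4, 7, 3, 2, 0, 8, 5, 10, 6]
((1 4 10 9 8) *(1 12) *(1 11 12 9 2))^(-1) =(1 2 10 4)(8 9)(11 12) =[0, 2, 10, 3, 1, 5, 6, 7, 9, 8, 4, 12, 11]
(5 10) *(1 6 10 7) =[0, 6, 2, 3, 4, 7, 10, 1, 8, 9, 5] =(1 6 10 5 7)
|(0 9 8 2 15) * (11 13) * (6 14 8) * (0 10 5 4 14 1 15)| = |(0 9 6 1 15 10 5 4 14 8 2)(11 13)| = 22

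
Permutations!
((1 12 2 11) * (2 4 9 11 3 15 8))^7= (1 4 11 12 9)(2 8 15 3)= [0, 4, 8, 2, 11, 5, 6, 7, 15, 1, 10, 12, 9, 13, 14, 3]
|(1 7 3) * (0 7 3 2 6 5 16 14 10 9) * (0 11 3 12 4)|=|(0 7 2 6 5 16 14 10 9 11 3 1 12 4)|=14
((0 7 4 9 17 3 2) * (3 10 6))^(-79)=(0 4 17 6 2 7 9 10 3)=[4, 1, 7, 0, 17, 5, 2, 9, 8, 10, 3, 11, 12, 13, 14, 15, 16, 6]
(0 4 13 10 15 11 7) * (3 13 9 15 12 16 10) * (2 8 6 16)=(0 4 9 15 11 7)(2 8 6 16 10 12)(3 13)=[4, 1, 8, 13, 9, 5, 16, 0, 6, 15, 12, 7, 2, 3, 14, 11, 10]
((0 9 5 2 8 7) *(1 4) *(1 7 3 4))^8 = (9) = [0, 1, 2, 3, 4, 5, 6, 7, 8, 9]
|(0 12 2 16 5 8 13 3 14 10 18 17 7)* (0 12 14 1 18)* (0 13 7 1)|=|(0 14 10 13 3)(1 18 17)(2 16 5 8 7 12)|=30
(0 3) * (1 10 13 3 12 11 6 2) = (0 12 11 6 2 1 10 13 3) = [12, 10, 1, 0, 4, 5, 2, 7, 8, 9, 13, 6, 11, 3]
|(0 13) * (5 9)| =|(0 13)(5 9)| =2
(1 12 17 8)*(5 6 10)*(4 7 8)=(1 12 17 4 7 8)(5 6 10)=[0, 12, 2, 3, 7, 6, 10, 8, 1, 9, 5, 11, 17, 13, 14, 15, 16, 4]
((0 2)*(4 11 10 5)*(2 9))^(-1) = [2, 1, 9, 3, 5, 10, 6, 7, 8, 0, 11, 4] = (0 2 9)(4 5 10 11)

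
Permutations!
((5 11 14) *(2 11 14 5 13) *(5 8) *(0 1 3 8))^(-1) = [11, 0, 13, 1, 4, 8, 6, 7, 3, 9, 10, 2, 12, 14, 5] = (0 11 2 13 14 5 8 3 1)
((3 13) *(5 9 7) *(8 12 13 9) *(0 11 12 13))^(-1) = (0 12 11)(3 13 8 5 7 9) = [12, 1, 2, 13, 4, 7, 6, 9, 5, 3, 10, 0, 11, 8]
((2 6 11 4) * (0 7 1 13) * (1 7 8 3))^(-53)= [3, 0, 4, 13, 11, 5, 2, 7, 1, 9, 10, 6, 12, 8]= (0 3 13 8 1)(2 4 11 6)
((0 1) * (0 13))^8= [13, 0, 2, 3, 4, 5, 6, 7, 8, 9, 10, 11, 12, 1]= (0 13 1)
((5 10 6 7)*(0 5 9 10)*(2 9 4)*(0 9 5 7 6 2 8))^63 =[8, 1, 10, 3, 7, 2, 6, 0, 4, 5, 9] =(0 8 4 7)(2 10 9 5)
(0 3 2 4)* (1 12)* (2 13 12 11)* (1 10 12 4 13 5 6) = (0 3 5 6 1 11 2 13 4)(10 12) = [3, 11, 13, 5, 0, 6, 1, 7, 8, 9, 12, 2, 10, 4]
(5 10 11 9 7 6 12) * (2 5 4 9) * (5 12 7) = (2 12 4 9 5 10 11)(6 7) = [0, 1, 12, 3, 9, 10, 7, 6, 8, 5, 11, 2, 4]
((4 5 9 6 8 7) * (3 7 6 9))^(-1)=(9)(3 5 4 7)(6 8)=[0, 1, 2, 5, 7, 4, 8, 3, 6, 9]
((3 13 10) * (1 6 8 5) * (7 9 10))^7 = (1 5 8 6)(3 7 10 13 9) = [0, 5, 2, 7, 4, 8, 1, 10, 6, 3, 13, 11, 12, 9]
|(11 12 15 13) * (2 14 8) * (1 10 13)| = |(1 10 13 11 12 15)(2 14 8)| = 6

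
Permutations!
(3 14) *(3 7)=(3 14 7)=[0, 1, 2, 14, 4, 5, 6, 3, 8, 9, 10, 11, 12, 13, 7]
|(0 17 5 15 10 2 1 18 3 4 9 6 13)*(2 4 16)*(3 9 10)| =12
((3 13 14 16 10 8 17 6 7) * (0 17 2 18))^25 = (0 17 6 7 3 13 14 16 10 8 2 18) = [17, 1, 18, 13, 4, 5, 7, 3, 2, 9, 8, 11, 12, 14, 16, 15, 10, 6, 0]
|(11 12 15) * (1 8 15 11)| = |(1 8 15)(11 12)| = 6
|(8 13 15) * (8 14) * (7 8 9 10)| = 7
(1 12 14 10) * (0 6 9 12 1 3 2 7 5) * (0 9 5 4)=(0 6 5 9 12 14 10 3 2 7 4)=[6, 1, 7, 2, 0, 9, 5, 4, 8, 12, 3, 11, 14, 13, 10]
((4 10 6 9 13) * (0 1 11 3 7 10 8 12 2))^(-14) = (0 2 12 8 4 13 9 6 10 7 3 11 1) = [2, 0, 12, 11, 13, 5, 10, 3, 4, 6, 7, 1, 8, 9]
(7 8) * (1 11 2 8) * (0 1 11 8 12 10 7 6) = (0 1 8 6)(2 12 10 7 11) = [1, 8, 12, 3, 4, 5, 0, 11, 6, 9, 7, 2, 10]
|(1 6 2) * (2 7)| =4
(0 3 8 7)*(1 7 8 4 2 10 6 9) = [3, 7, 10, 4, 2, 5, 9, 0, 8, 1, 6] = (0 3 4 2 10 6 9 1 7)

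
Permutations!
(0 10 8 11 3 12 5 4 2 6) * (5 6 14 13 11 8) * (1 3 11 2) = (0 10 5 4 1 3 12 6)(2 14 13) = [10, 3, 14, 12, 1, 4, 0, 7, 8, 9, 5, 11, 6, 2, 13]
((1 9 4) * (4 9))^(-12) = [0, 1, 2, 3, 4, 5, 6, 7, 8, 9] = (9)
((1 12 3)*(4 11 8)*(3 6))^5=(1 12 6 3)(4 8 11)=[0, 12, 2, 1, 8, 5, 3, 7, 11, 9, 10, 4, 6]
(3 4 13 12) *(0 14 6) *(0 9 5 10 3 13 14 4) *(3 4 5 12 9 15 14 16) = (0 5 10 4 16 3)(6 15 14)(9 12 13) = [5, 1, 2, 0, 16, 10, 15, 7, 8, 12, 4, 11, 13, 9, 6, 14, 3]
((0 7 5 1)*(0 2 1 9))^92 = (9) = [0, 1, 2, 3, 4, 5, 6, 7, 8, 9]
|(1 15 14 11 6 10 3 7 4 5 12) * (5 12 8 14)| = |(1 15 5 8 14 11 6 10 3 7 4 12)| = 12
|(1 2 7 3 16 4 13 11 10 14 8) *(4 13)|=|(1 2 7 3 16 13 11 10 14 8)|=10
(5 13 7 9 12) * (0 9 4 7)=[9, 1, 2, 3, 7, 13, 6, 4, 8, 12, 10, 11, 5, 0]=(0 9 12 5 13)(4 7)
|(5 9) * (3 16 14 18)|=|(3 16 14 18)(5 9)|=4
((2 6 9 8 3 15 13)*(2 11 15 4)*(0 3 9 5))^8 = (0 4 6)(2 5 3)(11 13 15) = [4, 1, 5, 2, 6, 3, 0, 7, 8, 9, 10, 13, 12, 15, 14, 11]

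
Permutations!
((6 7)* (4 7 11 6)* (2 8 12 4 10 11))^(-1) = (2 6 11 10 7 4 12 8) = [0, 1, 6, 3, 12, 5, 11, 4, 2, 9, 7, 10, 8]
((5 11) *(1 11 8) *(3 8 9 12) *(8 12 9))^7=(1 8 5 11)(3 12)=[0, 8, 2, 12, 4, 11, 6, 7, 5, 9, 10, 1, 3]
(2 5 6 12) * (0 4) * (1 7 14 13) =(0 4)(1 7 14 13)(2 5 6 12) =[4, 7, 5, 3, 0, 6, 12, 14, 8, 9, 10, 11, 2, 1, 13]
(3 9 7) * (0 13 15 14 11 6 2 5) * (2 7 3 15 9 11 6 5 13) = (0 2 13 9 3 11 5)(6 7 15 14) = [2, 1, 13, 11, 4, 0, 7, 15, 8, 3, 10, 5, 12, 9, 6, 14]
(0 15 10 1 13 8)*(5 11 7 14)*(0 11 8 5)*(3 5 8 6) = (0 15 10 1 13 8 11 7 14)(3 5 6) = [15, 13, 2, 5, 4, 6, 3, 14, 11, 9, 1, 7, 12, 8, 0, 10]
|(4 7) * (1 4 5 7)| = 2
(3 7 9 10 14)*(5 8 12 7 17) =(3 17 5 8 12 7 9 10 14) =[0, 1, 2, 17, 4, 8, 6, 9, 12, 10, 14, 11, 7, 13, 3, 15, 16, 5]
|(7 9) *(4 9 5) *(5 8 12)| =|(4 9 7 8 12 5)| =6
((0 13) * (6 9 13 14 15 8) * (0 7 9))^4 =(0 6 8 15 14)(7 9 13) =[6, 1, 2, 3, 4, 5, 8, 9, 15, 13, 10, 11, 12, 7, 0, 14]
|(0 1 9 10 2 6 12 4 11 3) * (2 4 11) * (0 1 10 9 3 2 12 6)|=|(0 10 4 12 11 2)(1 3)|=6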